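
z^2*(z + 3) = z^3 + 3*z^2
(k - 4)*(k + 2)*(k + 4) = k^3 + 2*k^2 - 16*k - 32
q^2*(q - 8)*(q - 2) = q^4 - 10*q^3 + 16*q^2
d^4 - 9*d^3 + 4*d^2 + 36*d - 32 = (d - 8)*(d - 2)*(d - 1)*(d + 2)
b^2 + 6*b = b*(b + 6)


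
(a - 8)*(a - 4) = a^2 - 12*a + 32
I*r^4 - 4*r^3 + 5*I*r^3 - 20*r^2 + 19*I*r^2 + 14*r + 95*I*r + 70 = (r + 5)*(r - 2*I)*(r + 7*I)*(I*r + 1)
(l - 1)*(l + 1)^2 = l^3 + l^2 - l - 1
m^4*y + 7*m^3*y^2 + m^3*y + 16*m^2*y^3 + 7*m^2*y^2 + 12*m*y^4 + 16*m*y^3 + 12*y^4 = (m + 2*y)^2*(m + 3*y)*(m*y + y)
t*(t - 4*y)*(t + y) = t^3 - 3*t^2*y - 4*t*y^2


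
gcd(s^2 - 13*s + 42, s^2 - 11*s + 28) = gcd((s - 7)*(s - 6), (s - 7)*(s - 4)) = s - 7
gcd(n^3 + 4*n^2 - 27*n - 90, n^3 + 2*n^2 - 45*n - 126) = n^2 + 9*n + 18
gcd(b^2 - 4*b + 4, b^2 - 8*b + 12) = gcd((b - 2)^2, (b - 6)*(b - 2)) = b - 2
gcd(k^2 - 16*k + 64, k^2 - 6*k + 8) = 1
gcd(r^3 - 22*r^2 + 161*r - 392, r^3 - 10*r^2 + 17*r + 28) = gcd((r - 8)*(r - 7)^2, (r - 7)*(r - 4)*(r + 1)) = r - 7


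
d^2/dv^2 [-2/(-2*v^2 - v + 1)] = 4*(-4*v^2 - 2*v + (4*v + 1)^2 + 2)/(2*v^2 + v - 1)^3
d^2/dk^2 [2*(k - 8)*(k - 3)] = 4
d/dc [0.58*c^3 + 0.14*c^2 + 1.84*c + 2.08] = 1.74*c^2 + 0.28*c + 1.84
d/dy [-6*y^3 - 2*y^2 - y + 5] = -18*y^2 - 4*y - 1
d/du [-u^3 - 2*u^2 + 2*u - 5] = -3*u^2 - 4*u + 2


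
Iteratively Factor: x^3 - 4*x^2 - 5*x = (x - 5)*(x^2 + x) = x*(x - 5)*(x + 1)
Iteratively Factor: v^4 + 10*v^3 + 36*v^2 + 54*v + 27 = (v + 1)*(v^3 + 9*v^2 + 27*v + 27) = (v + 1)*(v + 3)*(v^2 + 6*v + 9) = (v + 1)*(v + 3)^2*(v + 3)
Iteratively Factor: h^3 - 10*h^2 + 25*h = (h)*(h^2 - 10*h + 25) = h*(h - 5)*(h - 5)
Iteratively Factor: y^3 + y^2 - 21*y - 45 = (y - 5)*(y^2 + 6*y + 9) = (y - 5)*(y + 3)*(y + 3)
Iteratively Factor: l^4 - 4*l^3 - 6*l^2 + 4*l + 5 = (l + 1)*(l^3 - 5*l^2 - l + 5) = (l - 5)*(l + 1)*(l^2 - 1) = (l - 5)*(l - 1)*(l + 1)*(l + 1)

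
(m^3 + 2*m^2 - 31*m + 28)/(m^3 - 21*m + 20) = (m + 7)/(m + 5)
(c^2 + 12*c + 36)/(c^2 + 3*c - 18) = (c + 6)/(c - 3)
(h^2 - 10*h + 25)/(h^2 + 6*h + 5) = (h^2 - 10*h + 25)/(h^2 + 6*h + 5)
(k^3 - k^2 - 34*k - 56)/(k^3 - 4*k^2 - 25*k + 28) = (k + 2)/(k - 1)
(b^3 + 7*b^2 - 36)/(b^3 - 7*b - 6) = (-b^3 - 7*b^2 + 36)/(-b^3 + 7*b + 6)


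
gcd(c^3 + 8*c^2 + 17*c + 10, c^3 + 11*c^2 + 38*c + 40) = c^2 + 7*c + 10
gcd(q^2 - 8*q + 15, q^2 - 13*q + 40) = q - 5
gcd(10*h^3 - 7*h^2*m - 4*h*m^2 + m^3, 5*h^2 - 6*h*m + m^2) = 5*h^2 - 6*h*m + m^2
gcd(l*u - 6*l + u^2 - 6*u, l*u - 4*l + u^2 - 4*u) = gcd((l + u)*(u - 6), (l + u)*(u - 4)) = l + u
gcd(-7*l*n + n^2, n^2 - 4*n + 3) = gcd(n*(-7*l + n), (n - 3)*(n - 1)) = 1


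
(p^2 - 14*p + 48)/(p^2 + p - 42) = (p - 8)/(p + 7)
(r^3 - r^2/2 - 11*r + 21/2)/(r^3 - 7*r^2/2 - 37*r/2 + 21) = (r - 3)/(r - 6)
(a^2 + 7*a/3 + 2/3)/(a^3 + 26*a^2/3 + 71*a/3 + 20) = (3*a^2 + 7*a + 2)/(3*a^3 + 26*a^2 + 71*a + 60)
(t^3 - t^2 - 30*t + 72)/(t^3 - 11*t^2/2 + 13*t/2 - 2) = 2*(t^2 + 3*t - 18)/(2*t^2 - 3*t + 1)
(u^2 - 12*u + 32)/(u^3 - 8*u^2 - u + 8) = (u - 4)/(u^2 - 1)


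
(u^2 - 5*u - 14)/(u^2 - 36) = (u^2 - 5*u - 14)/(u^2 - 36)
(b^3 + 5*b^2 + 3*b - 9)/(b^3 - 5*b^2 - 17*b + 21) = (b + 3)/(b - 7)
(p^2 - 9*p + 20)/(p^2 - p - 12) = (p - 5)/(p + 3)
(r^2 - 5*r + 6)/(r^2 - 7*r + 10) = (r - 3)/(r - 5)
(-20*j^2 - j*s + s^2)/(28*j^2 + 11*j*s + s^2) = (-5*j + s)/(7*j + s)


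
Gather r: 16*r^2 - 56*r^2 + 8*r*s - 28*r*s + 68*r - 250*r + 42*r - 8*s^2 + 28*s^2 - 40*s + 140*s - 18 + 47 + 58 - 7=-40*r^2 + r*(-20*s - 140) + 20*s^2 + 100*s + 80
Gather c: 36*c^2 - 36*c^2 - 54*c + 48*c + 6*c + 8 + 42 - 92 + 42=0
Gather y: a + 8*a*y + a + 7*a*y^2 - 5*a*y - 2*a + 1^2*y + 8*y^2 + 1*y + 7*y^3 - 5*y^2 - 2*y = 3*a*y + 7*y^3 + y^2*(7*a + 3)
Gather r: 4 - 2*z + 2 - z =6 - 3*z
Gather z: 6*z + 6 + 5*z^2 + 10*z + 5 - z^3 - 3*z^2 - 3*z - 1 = -z^3 + 2*z^2 + 13*z + 10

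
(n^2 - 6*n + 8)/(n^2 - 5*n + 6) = (n - 4)/(n - 3)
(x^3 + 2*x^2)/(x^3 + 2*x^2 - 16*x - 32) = x^2/(x^2 - 16)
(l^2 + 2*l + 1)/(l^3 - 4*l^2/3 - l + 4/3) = 3*(l + 1)/(3*l^2 - 7*l + 4)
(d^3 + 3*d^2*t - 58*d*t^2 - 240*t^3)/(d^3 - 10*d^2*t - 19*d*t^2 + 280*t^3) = (-d - 6*t)/(-d + 7*t)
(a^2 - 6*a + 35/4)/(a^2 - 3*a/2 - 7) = (a - 5/2)/(a + 2)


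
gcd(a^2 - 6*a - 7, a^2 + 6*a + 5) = a + 1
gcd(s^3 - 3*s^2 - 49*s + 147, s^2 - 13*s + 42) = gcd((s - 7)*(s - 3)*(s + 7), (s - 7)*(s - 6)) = s - 7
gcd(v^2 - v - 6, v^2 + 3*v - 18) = v - 3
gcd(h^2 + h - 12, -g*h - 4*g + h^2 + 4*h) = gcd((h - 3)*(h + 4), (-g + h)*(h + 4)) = h + 4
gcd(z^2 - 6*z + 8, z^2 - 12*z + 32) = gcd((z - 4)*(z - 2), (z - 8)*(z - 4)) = z - 4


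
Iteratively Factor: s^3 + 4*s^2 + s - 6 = (s + 3)*(s^2 + s - 2) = (s - 1)*(s + 3)*(s + 2)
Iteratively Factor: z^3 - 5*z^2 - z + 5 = (z + 1)*(z^2 - 6*z + 5) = (z - 1)*(z + 1)*(z - 5)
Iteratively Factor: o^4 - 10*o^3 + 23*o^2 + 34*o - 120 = (o - 5)*(o^3 - 5*o^2 - 2*o + 24) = (o - 5)*(o - 3)*(o^2 - 2*o - 8) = (o - 5)*(o - 4)*(o - 3)*(o + 2)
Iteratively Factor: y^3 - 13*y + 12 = (y + 4)*(y^2 - 4*y + 3) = (y - 3)*(y + 4)*(y - 1)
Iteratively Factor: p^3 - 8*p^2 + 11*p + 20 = (p - 5)*(p^2 - 3*p - 4) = (p - 5)*(p + 1)*(p - 4)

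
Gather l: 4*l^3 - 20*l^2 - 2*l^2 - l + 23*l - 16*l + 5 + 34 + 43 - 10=4*l^3 - 22*l^2 + 6*l + 72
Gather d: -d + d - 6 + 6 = 0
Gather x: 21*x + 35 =21*x + 35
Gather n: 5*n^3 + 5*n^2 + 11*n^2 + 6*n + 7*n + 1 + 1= 5*n^3 + 16*n^2 + 13*n + 2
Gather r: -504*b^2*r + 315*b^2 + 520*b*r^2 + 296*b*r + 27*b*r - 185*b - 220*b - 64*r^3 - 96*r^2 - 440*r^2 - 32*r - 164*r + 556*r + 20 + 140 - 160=315*b^2 - 405*b - 64*r^3 + r^2*(520*b - 536) + r*(-504*b^2 + 323*b + 360)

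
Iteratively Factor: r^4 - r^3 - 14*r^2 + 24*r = (r + 4)*(r^3 - 5*r^2 + 6*r) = r*(r + 4)*(r^2 - 5*r + 6) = r*(r - 3)*(r + 4)*(r - 2)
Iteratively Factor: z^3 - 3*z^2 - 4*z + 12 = (z - 3)*(z^2 - 4) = (z - 3)*(z + 2)*(z - 2)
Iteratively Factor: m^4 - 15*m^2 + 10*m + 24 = (m - 3)*(m^3 + 3*m^2 - 6*m - 8) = (m - 3)*(m + 4)*(m^2 - m - 2) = (m - 3)*(m + 1)*(m + 4)*(m - 2)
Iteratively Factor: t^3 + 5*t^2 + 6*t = (t + 2)*(t^2 + 3*t) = (t + 2)*(t + 3)*(t)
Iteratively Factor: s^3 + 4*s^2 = (s + 4)*(s^2) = s*(s + 4)*(s)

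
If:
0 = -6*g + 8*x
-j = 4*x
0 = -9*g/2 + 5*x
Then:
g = 0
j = 0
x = 0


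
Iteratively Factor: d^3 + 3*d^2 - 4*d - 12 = (d + 3)*(d^2 - 4) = (d - 2)*(d + 3)*(d + 2)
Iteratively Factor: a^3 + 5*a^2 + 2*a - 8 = (a - 1)*(a^2 + 6*a + 8) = (a - 1)*(a + 4)*(a + 2)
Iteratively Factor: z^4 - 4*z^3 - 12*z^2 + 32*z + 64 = (z - 4)*(z^3 - 12*z - 16) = (z - 4)^2*(z^2 + 4*z + 4) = (z - 4)^2*(z + 2)*(z + 2)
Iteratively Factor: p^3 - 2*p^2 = (p)*(p^2 - 2*p) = p^2*(p - 2)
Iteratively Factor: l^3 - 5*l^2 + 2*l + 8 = (l - 4)*(l^2 - l - 2) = (l - 4)*(l - 2)*(l + 1)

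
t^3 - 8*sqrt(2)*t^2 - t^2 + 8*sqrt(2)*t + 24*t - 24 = (t - 1)*(t - 6*sqrt(2))*(t - 2*sqrt(2))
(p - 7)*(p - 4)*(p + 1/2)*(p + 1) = p^4 - 19*p^3/2 + 12*p^2 + 73*p/2 + 14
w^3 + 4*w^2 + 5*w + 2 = (w + 1)^2*(w + 2)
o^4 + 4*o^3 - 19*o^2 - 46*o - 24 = (o - 4)*(o + 1)^2*(o + 6)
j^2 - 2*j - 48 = (j - 8)*(j + 6)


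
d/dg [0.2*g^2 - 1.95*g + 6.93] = 0.4*g - 1.95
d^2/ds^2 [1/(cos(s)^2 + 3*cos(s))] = (-(1 - cos(2*s))^2 + 45*cos(s)/4 - 11*cos(2*s)/2 - 9*cos(3*s)/4 + 33/2)/((cos(s) + 3)^3*cos(s)^3)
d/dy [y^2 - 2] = 2*y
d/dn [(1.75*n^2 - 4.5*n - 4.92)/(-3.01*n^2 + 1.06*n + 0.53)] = (-11.69*n^2 - 27.7634*n + 2.8302)/(9.0601*n^4 - 6.3812*n^3 - 2.067*n^2 + 1.1236*n + 0.2809)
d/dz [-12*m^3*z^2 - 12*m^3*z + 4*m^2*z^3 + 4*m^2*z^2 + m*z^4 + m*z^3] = m*(-24*m^2*z - 12*m^2 + 12*m*z^2 + 8*m*z + 4*z^3 + 3*z^2)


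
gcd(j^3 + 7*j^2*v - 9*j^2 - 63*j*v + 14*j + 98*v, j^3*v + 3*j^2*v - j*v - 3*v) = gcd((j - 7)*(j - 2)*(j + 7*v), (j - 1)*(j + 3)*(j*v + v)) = 1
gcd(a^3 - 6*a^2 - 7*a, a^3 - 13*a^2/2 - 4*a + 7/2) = a^2 - 6*a - 7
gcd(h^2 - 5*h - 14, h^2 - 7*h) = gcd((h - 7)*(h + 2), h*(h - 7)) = h - 7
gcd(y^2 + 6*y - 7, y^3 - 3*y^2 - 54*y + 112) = y + 7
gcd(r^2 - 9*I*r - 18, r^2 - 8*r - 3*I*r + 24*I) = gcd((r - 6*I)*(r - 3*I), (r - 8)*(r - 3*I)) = r - 3*I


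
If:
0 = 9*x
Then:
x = 0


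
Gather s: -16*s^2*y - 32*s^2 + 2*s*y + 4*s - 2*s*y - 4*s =s^2*(-16*y - 32)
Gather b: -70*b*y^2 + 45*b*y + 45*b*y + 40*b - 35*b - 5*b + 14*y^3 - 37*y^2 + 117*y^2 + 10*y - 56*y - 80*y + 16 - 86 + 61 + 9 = b*(-70*y^2 + 90*y) + 14*y^3 + 80*y^2 - 126*y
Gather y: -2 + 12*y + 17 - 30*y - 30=-18*y - 15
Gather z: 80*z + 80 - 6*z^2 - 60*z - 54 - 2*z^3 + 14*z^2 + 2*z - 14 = -2*z^3 + 8*z^2 + 22*z + 12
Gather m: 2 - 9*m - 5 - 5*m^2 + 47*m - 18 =-5*m^2 + 38*m - 21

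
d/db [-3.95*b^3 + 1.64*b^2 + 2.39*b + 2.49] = -11.85*b^2 + 3.28*b + 2.39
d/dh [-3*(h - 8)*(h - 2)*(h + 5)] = -9*h^2 + 30*h + 102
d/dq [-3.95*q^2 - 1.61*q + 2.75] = -7.9*q - 1.61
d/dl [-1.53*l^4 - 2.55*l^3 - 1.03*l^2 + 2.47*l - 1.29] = -6.12*l^3 - 7.65*l^2 - 2.06*l + 2.47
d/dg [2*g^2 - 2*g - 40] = 4*g - 2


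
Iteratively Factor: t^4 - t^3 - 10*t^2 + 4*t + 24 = (t - 2)*(t^3 + t^2 - 8*t - 12) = (t - 2)*(t + 2)*(t^2 - t - 6) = (t - 3)*(t - 2)*(t + 2)*(t + 2)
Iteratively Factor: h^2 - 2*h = (h)*(h - 2)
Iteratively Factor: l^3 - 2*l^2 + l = (l)*(l^2 - 2*l + 1) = l*(l - 1)*(l - 1)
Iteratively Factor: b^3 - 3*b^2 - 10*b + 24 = (b - 4)*(b^2 + b - 6) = (b - 4)*(b + 3)*(b - 2)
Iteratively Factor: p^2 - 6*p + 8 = (p - 4)*(p - 2)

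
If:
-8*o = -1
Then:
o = 1/8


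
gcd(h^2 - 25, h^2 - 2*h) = 1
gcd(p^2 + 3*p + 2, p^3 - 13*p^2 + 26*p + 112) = p + 2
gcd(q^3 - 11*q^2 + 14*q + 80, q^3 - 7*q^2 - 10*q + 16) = q^2 - 6*q - 16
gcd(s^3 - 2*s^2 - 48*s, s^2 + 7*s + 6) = s + 6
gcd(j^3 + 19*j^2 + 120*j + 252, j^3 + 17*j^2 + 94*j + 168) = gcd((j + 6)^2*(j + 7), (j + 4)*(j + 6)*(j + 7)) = j^2 + 13*j + 42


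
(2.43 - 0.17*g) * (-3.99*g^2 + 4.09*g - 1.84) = 0.6783*g^3 - 10.391*g^2 + 10.2515*g - 4.4712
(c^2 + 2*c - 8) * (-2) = -2*c^2 - 4*c + 16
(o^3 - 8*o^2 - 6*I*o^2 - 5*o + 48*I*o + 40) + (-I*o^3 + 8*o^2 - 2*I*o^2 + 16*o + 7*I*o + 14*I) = o^3 - I*o^3 - 8*I*o^2 + 11*o + 55*I*o + 40 + 14*I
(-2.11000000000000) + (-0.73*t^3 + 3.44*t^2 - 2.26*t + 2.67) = -0.73*t^3 + 3.44*t^2 - 2.26*t + 0.56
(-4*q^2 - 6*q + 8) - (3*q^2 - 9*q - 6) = -7*q^2 + 3*q + 14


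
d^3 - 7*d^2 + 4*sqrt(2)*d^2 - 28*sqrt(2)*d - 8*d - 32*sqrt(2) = (d - 8)*(d + 1)*(d + 4*sqrt(2))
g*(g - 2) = g^2 - 2*g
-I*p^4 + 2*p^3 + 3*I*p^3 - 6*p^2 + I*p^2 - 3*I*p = p*(p - 3)*(p + I)*(-I*p + 1)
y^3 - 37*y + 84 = (y - 4)*(y - 3)*(y + 7)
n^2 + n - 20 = (n - 4)*(n + 5)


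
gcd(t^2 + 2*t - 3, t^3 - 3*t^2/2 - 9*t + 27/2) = t + 3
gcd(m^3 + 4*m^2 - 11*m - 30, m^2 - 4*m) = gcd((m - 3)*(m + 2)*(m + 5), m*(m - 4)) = 1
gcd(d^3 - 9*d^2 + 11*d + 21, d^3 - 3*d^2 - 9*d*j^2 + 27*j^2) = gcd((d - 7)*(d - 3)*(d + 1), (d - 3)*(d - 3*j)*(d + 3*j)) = d - 3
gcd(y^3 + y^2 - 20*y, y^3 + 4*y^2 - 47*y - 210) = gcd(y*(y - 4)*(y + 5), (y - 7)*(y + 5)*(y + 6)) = y + 5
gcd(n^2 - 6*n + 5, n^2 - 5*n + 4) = n - 1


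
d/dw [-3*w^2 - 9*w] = -6*w - 9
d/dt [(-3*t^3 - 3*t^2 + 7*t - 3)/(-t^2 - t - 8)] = (3*t^4 + 6*t^3 + 82*t^2 + 42*t - 59)/(t^4 + 2*t^3 + 17*t^2 + 16*t + 64)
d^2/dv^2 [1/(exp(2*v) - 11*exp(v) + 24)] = ((11 - 4*exp(v))*(exp(2*v) - 11*exp(v) + 24) + 2*(2*exp(v) - 11)^2*exp(v))*exp(v)/(exp(2*v) - 11*exp(v) + 24)^3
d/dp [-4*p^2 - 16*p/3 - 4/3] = -8*p - 16/3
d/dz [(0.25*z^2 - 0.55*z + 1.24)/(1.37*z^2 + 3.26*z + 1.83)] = (1.5685*z^2 - 2.4826*z - 5.0489)/(1.8769*z^4 + 8.9324*z^3 + 15.6418*z^2 + 11.9316*z + 3.3489)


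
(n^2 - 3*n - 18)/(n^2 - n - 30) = (n + 3)/(n + 5)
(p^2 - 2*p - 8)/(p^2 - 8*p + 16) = (p + 2)/(p - 4)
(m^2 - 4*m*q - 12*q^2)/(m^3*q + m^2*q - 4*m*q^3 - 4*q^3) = (-m + 6*q)/(q*(-m^2 + 2*m*q - m + 2*q))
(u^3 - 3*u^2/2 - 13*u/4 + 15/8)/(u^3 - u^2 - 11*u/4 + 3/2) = (u - 5/2)/(u - 2)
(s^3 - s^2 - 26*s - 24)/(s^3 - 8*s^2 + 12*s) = (s^2 + 5*s + 4)/(s*(s - 2))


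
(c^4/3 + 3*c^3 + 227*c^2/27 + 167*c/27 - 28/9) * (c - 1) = c^5/3 + 8*c^4/3 + 146*c^3/27 - 20*c^2/9 - 251*c/27 + 28/9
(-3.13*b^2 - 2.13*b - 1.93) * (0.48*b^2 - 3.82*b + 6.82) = -1.5024*b^4 + 10.9342*b^3 - 14.1364*b^2 - 7.154*b - 13.1626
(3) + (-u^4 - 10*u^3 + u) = -u^4 - 10*u^3 + u + 3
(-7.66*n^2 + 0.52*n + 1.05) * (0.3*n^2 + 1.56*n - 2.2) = -2.298*n^4 - 11.7936*n^3 + 17.9782*n^2 + 0.494*n - 2.31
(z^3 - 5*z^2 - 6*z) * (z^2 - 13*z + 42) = z^5 - 18*z^4 + 101*z^3 - 132*z^2 - 252*z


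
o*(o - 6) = o^2 - 6*o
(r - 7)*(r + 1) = r^2 - 6*r - 7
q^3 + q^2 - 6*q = q*(q - 2)*(q + 3)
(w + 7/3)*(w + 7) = w^2 + 28*w/3 + 49/3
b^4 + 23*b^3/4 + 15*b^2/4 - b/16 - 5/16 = (b - 1/4)*(b + 1/2)^2*(b + 5)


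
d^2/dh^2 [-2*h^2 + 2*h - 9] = -4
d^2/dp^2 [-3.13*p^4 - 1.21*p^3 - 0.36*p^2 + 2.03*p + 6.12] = -37.56*p^2 - 7.26*p - 0.72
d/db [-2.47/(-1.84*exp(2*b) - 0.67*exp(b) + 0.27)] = (-9.0896*exp(b) - 1.6549)*exp(b)/(1.84*exp(2*b) + 0.67*exp(b) - 0.27)^2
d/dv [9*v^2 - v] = 18*v - 1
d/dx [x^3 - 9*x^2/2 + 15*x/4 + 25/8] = 3*x^2 - 9*x + 15/4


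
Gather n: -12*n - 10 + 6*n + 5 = -6*n - 5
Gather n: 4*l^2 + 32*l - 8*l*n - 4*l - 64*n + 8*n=4*l^2 + 28*l + n*(-8*l - 56)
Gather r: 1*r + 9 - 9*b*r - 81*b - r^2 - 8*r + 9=-81*b - r^2 + r*(-9*b - 7) + 18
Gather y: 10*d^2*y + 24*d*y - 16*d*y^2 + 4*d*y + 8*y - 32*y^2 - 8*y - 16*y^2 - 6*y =y^2*(-16*d - 48) + y*(10*d^2 + 28*d - 6)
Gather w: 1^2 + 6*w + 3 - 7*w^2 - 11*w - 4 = -7*w^2 - 5*w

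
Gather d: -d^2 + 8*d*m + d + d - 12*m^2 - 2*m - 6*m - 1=-d^2 + d*(8*m + 2) - 12*m^2 - 8*m - 1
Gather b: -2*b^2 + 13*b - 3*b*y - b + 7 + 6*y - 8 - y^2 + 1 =-2*b^2 + b*(12 - 3*y) - y^2 + 6*y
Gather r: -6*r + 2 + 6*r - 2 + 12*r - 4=12*r - 4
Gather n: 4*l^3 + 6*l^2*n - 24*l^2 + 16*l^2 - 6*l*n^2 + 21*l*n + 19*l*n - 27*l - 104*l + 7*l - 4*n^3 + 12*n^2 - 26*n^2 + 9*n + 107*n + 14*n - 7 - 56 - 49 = 4*l^3 - 8*l^2 - 124*l - 4*n^3 + n^2*(-6*l - 14) + n*(6*l^2 + 40*l + 130) - 112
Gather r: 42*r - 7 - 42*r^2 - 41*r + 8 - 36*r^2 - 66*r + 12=-78*r^2 - 65*r + 13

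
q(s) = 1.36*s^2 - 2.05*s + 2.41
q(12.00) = 173.65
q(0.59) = 1.67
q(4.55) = 21.24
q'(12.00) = 30.59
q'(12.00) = 30.59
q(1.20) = 1.91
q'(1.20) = 1.21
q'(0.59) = -0.45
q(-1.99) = 11.88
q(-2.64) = 17.30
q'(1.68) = 2.52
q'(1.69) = 2.55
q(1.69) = 2.83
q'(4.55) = 10.33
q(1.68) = 2.80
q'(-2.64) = -9.23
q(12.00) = 173.65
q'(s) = 2.72*s - 2.05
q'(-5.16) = -16.09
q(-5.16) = 49.20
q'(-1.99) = -7.46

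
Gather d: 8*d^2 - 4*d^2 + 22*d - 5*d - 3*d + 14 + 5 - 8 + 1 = 4*d^2 + 14*d + 12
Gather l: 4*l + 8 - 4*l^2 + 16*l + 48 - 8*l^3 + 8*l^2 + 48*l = -8*l^3 + 4*l^2 + 68*l + 56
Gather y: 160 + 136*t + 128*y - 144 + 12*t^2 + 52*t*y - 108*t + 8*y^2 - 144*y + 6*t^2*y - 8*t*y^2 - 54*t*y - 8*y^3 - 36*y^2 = 12*t^2 + 28*t - 8*y^3 + y^2*(-8*t - 28) + y*(6*t^2 - 2*t - 16) + 16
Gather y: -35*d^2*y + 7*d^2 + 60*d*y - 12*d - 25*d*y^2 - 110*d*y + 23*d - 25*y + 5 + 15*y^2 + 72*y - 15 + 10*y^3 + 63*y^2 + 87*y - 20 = 7*d^2 + 11*d + 10*y^3 + y^2*(78 - 25*d) + y*(-35*d^2 - 50*d + 134) - 30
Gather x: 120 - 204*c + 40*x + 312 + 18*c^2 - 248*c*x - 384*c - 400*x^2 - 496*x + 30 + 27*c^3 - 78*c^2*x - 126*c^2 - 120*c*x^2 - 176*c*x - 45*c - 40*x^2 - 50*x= 27*c^3 - 108*c^2 - 633*c + x^2*(-120*c - 440) + x*(-78*c^2 - 424*c - 506) + 462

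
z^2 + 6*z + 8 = (z + 2)*(z + 4)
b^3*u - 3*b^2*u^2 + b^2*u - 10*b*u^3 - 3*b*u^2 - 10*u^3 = (b - 5*u)*(b + 2*u)*(b*u + u)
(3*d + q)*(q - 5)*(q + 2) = 3*d*q^2 - 9*d*q - 30*d + q^3 - 3*q^2 - 10*q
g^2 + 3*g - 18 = (g - 3)*(g + 6)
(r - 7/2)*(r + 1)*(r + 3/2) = r^3 - r^2 - 29*r/4 - 21/4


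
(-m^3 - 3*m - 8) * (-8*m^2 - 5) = 8*m^5 + 29*m^3 + 64*m^2 + 15*m + 40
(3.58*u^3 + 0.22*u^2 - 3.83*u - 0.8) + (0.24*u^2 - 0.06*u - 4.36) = 3.58*u^3 + 0.46*u^2 - 3.89*u - 5.16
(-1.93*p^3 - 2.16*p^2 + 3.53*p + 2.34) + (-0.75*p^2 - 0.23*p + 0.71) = -1.93*p^3 - 2.91*p^2 + 3.3*p + 3.05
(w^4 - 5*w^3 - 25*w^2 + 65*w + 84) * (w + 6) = w^5 + w^4 - 55*w^3 - 85*w^2 + 474*w + 504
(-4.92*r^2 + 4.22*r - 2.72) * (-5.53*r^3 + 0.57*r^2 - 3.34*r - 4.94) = 27.2076*r^5 - 26.141*r^4 + 33.8798*r^3 + 8.6596*r^2 - 11.762*r + 13.4368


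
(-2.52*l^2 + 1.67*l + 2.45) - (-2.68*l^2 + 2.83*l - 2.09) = 0.16*l^2 - 1.16*l + 4.54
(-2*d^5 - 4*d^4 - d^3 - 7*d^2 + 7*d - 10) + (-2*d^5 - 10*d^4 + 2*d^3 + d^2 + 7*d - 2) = -4*d^5 - 14*d^4 + d^3 - 6*d^2 + 14*d - 12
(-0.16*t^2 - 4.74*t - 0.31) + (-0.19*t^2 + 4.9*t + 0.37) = -0.35*t^2 + 0.16*t + 0.06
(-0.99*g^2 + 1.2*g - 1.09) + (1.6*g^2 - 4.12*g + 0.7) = 0.61*g^2 - 2.92*g - 0.39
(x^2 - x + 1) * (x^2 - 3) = x^4 - x^3 - 2*x^2 + 3*x - 3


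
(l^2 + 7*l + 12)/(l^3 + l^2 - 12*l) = (l + 3)/(l*(l - 3))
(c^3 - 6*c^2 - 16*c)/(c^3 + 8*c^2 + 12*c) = (c - 8)/(c + 6)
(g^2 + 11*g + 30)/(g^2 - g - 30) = (g + 6)/(g - 6)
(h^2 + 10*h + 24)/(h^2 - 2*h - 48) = (h + 4)/(h - 8)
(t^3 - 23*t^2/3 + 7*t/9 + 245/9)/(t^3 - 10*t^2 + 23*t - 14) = (9*t^2 - 6*t - 35)/(9*(t^2 - 3*t + 2))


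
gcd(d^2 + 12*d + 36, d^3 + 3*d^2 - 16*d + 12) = d + 6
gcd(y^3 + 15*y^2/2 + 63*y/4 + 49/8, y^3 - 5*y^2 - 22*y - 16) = 1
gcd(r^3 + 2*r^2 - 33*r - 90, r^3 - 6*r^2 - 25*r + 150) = r^2 - r - 30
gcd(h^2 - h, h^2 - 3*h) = h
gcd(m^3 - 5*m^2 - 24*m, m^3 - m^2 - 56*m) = m^2 - 8*m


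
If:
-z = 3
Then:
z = -3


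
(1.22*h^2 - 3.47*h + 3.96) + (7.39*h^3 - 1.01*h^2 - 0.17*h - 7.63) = 7.39*h^3 + 0.21*h^2 - 3.64*h - 3.67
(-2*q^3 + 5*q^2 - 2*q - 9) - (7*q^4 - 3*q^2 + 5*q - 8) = -7*q^4 - 2*q^3 + 8*q^2 - 7*q - 1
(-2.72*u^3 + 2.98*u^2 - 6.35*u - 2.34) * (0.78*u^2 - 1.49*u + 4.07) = -2.1216*u^5 + 6.3772*u^4 - 20.4636*u^3 + 19.7649*u^2 - 22.3579*u - 9.5238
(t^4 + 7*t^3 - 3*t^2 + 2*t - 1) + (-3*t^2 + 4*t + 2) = t^4 + 7*t^3 - 6*t^2 + 6*t + 1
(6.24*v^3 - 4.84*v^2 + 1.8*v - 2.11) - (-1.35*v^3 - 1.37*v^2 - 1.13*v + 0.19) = 7.59*v^3 - 3.47*v^2 + 2.93*v - 2.3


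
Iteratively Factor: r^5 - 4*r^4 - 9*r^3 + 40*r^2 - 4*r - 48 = (r + 3)*(r^4 - 7*r^3 + 12*r^2 + 4*r - 16) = (r - 2)*(r + 3)*(r^3 - 5*r^2 + 2*r + 8) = (r - 4)*(r - 2)*(r + 3)*(r^2 - r - 2) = (r - 4)*(r - 2)*(r + 1)*(r + 3)*(r - 2)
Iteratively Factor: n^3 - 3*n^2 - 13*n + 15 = (n - 5)*(n^2 + 2*n - 3) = (n - 5)*(n + 3)*(n - 1)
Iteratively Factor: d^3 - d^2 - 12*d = (d + 3)*(d^2 - 4*d) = (d - 4)*(d + 3)*(d)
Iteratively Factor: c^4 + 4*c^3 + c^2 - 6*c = (c)*(c^3 + 4*c^2 + c - 6) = c*(c + 2)*(c^2 + 2*c - 3) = c*(c + 2)*(c + 3)*(c - 1)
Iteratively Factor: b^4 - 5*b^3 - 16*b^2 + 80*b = (b)*(b^3 - 5*b^2 - 16*b + 80) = b*(b - 5)*(b^2 - 16) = b*(b - 5)*(b + 4)*(b - 4)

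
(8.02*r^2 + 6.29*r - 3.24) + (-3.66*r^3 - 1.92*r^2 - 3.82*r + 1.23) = -3.66*r^3 + 6.1*r^2 + 2.47*r - 2.01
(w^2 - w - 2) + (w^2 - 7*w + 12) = 2*w^2 - 8*w + 10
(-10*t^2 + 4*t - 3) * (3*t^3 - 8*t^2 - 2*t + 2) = -30*t^5 + 92*t^4 - 21*t^3 - 4*t^2 + 14*t - 6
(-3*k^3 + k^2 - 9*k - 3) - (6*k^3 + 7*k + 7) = -9*k^3 + k^2 - 16*k - 10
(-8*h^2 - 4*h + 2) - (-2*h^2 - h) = -6*h^2 - 3*h + 2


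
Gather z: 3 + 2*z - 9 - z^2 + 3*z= -z^2 + 5*z - 6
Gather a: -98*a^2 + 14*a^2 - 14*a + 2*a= -84*a^2 - 12*a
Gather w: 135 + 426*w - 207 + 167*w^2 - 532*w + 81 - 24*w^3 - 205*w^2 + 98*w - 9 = -24*w^3 - 38*w^2 - 8*w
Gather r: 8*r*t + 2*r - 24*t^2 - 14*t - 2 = r*(8*t + 2) - 24*t^2 - 14*t - 2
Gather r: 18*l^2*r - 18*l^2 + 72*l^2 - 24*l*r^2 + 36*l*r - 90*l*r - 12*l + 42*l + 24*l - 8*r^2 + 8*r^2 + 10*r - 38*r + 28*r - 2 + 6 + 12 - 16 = 54*l^2 - 24*l*r^2 + 54*l + r*(18*l^2 - 54*l)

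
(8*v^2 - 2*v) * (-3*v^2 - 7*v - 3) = -24*v^4 - 50*v^3 - 10*v^2 + 6*v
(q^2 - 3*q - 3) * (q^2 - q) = q^4 - 4*q^3 + 3*q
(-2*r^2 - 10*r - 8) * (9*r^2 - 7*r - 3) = -18*r^4 - 76*r^3 + 4*r^2 + 86*r + 24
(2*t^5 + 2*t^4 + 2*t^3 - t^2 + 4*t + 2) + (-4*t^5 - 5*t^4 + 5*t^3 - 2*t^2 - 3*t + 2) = -2*t^5 - 3*t^4 + 7*t^3 - 3*t^2 + t + 4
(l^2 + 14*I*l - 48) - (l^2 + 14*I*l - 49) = 1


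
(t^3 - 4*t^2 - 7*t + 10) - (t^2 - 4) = t^3 - 5*t^2 - 7*t + 14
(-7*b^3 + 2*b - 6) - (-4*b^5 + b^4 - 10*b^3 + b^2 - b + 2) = 4*b^5 - b^4 + 3*b^3 - b^2 + 3*b - 8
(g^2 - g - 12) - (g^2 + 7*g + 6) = -8*g - 18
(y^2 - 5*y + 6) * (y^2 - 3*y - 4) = y^4 - 8*y^3 + 17*y^2 + 2*y - 24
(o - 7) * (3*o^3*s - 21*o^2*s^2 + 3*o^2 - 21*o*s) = 3*o^4*s - 21*o^3*s^2 - 21*o^3*s + 3*o^3 + 147*o^2*s^2 - 21*o^2*s - 21*o^2 + 147*o*s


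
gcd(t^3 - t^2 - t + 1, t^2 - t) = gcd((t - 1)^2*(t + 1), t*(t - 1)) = t - 1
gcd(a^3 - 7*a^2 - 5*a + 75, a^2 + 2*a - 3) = a + 3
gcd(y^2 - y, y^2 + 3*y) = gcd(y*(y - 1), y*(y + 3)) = y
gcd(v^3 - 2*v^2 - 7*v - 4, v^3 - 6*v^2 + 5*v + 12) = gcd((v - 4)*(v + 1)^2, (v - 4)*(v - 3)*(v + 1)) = v^2 - 3*v - 4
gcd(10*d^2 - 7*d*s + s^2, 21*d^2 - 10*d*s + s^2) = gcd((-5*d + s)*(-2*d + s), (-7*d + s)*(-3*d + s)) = 1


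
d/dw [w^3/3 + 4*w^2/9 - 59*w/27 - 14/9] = w^2 + 8*w/9 - 59/27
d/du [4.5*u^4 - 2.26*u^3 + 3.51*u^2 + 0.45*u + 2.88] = 18.0*u^3 - 6.78*u^2 + 7.02*u + 0.45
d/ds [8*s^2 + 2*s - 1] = 16*s + 2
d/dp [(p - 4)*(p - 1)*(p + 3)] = 3*p^2 - 4*p - 11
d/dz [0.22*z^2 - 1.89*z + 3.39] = 0.44*z - 1.89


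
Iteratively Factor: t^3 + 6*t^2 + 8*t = (t)*(t^2 + 6*t + 8) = t*(t + 2)*(t + 4)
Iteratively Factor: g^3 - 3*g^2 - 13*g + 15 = (g - 1)*(g^2 - 2*g - 15) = (g - 1)*(g + 3)*(g - 5)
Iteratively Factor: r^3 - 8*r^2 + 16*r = (r - 4)*(r^2 - 4*r) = r*(r - 4)*(r - 4)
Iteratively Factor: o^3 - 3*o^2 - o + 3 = (o - 3)*(o^2 - 1) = (o - 3)*(o + 1)*(o - 1)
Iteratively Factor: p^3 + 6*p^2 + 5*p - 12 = (p + 4)*(p^2 + 2*p - 3) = (p + 3)*(p + 4)*(p - 1)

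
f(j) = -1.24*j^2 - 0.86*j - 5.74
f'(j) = -2.48*j - 0.86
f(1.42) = -9.46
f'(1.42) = -4.38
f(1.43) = -9.51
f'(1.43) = -4.41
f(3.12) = -20.49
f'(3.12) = -8.60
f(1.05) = -8.01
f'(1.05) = -3.46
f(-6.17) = -47.64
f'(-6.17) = 14.44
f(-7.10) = -62.14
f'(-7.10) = 16.75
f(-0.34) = -5.59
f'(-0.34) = -0.02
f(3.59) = -24.81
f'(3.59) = -9.76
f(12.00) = -194.62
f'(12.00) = -30.62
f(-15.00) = -271.84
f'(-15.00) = 36.34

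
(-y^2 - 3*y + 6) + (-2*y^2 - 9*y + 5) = -3*y^2 - 12*y + 11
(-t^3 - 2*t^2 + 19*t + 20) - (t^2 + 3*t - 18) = -t^3 - 3*t^2 + 16*t + 38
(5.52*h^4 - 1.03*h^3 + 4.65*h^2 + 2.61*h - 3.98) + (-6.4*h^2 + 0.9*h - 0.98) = 5.52*h^4 - 1.03*h^3 - 1.75*h^2 + 3.51*h - 4.96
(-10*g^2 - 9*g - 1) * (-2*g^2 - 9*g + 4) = 20*g^4 + 108*g^3 + 43*g^2 - 27*g - 4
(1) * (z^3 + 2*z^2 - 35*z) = z^3 + 2*z^2 - 35*z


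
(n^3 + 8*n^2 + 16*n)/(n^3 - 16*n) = (n + 4)/(n - 4)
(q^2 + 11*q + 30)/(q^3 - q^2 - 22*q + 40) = (q + 6)/(q^2 - 6*q + 8)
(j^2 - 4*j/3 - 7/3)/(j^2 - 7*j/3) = (j + 1)/j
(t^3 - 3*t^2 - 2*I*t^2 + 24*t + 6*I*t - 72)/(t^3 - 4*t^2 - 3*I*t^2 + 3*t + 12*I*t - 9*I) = (t^2 - 2*I*t + 24)/(t^2 - t*(1 + 3*I) + 3*I)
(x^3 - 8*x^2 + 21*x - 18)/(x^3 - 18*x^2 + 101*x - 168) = (x^2 - 5*x + 6)/(x^2 - 15*x + 56)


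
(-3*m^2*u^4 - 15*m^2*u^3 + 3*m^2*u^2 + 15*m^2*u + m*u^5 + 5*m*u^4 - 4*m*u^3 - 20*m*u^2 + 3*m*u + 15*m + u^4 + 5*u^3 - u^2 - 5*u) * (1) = -3*m^2*u^4 - 15*m^2*u^3 + 3*m^2*u^2 + 15*m^2*u + m*u^5 + 5*m*u^4 - 4*m*u^3 - 20*m*u^2 + 3*m*u + 15*m + u^4 + 5*u^3 - u^2 - 5*u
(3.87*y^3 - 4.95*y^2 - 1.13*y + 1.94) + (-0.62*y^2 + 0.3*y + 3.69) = 3.87*y^3 - 5.57*y^2 - 0.83*y + 5.63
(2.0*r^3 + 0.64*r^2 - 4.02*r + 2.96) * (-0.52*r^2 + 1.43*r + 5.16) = -1.04*r^5 + 2.5272*r^4 + 13.3256*r^3 - 3.9854*r^2 - 16.5104*r + 15.2736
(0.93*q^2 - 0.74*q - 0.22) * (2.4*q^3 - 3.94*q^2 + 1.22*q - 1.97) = 2.232*q^5 - 5.4402*q^4 + 3.5222*q^3 - 1.8681*q^2 + 1.1894*q + 0.4334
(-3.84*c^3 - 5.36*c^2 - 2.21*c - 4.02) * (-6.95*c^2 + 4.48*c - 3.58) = 26.688*c^5 + 20.0488*c^4 + 5.0939*c^3 + 37.227*c^2 - 10.0978*c + 14.3916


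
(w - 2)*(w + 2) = w^2 - 4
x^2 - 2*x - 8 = (x - 4)*(x + 2)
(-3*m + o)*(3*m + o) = -9*m^2 + o^2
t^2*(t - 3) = t^3 - 3*t^2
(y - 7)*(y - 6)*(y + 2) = y^3 - 11*y^2 + 16*y + 84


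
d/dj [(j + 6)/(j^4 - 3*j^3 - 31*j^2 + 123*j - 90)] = (-3*j^2 + 18*j - 23)/(j^6 - 18*j^5 + 127*j^4 - 444*j^3 + 799*j^2 - 690*j + 225)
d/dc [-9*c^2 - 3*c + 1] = -18*c - 3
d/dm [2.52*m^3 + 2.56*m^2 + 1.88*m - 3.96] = 7.56*m^2 + 5.12*m + 1.88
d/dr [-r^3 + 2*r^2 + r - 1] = -3*r^2 + 4*r + 1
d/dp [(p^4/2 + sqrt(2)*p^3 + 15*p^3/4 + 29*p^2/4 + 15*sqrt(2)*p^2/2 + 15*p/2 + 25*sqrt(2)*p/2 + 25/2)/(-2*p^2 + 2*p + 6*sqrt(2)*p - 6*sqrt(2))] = (-4*p^5 - 9*p^4 + 14*sqrt(2)*p^4 + 78*p^3 + 74*sqrt(2)*p^3 + 32*sqrt(2)*p^2 + 167*p^2 - 260*p - 174*sqrt(2)*p - 350 - 240*sqrt(2))/(8*(p^4 - 6*sqrt(2)*p^3 - 2*p^3 + 12*sqrt(2)*p^2 + 19*p^2 - 36*p - 6*sqrt(2)*p + 18))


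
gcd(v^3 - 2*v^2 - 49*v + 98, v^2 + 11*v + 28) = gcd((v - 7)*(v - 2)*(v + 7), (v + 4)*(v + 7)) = v + 7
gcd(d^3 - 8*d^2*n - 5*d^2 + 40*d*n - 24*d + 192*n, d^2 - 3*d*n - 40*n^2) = d - 8*n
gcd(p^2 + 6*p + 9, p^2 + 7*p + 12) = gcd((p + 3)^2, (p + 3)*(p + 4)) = p + 3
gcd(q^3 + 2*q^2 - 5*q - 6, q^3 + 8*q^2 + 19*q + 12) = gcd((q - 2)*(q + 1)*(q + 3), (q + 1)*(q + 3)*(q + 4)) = q^2 + 4*q + 3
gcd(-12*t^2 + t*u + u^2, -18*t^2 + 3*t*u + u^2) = 3*t - u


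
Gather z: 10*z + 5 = 10*z + 5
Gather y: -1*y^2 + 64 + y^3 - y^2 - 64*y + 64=y^3 - 2*y^2 - 64*y + 128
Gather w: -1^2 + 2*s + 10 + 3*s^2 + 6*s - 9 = 3*s^2 + 8*s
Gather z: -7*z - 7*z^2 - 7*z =-7*z^2 - 14*z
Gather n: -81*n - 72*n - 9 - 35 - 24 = -153*n - 68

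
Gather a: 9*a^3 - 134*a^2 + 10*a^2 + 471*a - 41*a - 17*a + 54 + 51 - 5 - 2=9*a^3 - 124*a^2 + 413*a + 98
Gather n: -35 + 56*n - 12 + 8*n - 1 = 64*n - 48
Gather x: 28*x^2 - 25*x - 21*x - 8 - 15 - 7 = 28*x^2 - 46*x - 30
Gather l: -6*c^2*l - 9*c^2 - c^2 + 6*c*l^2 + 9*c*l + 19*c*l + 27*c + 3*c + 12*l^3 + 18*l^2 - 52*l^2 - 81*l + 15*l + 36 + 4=-10*c^2 + 30*c + 12*l^3 + l^2*(6*c - 34) + l*(-6*c^2 + 28*c - 66) + 40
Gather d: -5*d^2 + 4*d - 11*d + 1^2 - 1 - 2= -5*d^2 - 7*d - 2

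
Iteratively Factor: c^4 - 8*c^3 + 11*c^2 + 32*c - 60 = (c - 2)*(c^3 - 6*c^2 - c + 30) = (c - 5)*(c - 2)*(c^2 - c - 6) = (c - 5)*(c - 2)*(c + 2)*(c - 3)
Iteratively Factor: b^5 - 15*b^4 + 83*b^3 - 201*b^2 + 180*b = (b - 5)*(b^4 - 10*b^3 + 33*b^2 - 36*b) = b*(b - 5)*(b^3 - 10*b^2 + 33*b - 36) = b*(b - 5)*(b - 3)*(b^2 - 7*b + 12) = b*(b - 5)*(b - 4)*(b - 3)*(b - 3)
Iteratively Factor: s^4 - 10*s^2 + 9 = (s + 3)*(s^3 - 3*s^2 - s + 3) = (s + 1)*(s + 3)*(s^2 - 4*s + 3) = (s - 1)*(s + 1)*(s + 3)*(s - 3)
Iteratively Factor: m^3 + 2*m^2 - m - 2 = (m + 1)*(m^2 + m - 2) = (m + 1)*(m + 2)*(m - 1)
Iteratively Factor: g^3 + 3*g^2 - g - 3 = (g + 1)*(g^2 + 2*g - 3) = (g + 1)*(g + 3)*(g - 1)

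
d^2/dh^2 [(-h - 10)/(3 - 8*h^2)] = 16*(32*h^2*(h + 10) - (3*h + 10)*(8*h^2 - 3))/(8*h^2 - 3)^3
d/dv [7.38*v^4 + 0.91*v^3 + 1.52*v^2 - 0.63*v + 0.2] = 29.52*v^3 + 2.73*v^2 + 3.04*v - 0.63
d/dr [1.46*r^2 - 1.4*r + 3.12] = 2.92*r - 1.4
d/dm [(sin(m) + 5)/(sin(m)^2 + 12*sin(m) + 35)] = -cos(m)/(sin(m) + 7)^2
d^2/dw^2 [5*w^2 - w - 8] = 10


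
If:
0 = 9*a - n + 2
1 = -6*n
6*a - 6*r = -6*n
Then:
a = -13/54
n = -1/6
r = -11/27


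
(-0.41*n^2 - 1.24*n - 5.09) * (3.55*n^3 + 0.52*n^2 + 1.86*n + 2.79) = -1.4555*n^5 - 4.6152*n^4 - 19.4769*n^3 - 6.0971*n^2 - 12.927*n - 14.2011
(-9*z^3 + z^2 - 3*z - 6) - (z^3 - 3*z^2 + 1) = -10*z^3 + 4*z^2 - 3*z - 7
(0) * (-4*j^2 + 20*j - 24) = 0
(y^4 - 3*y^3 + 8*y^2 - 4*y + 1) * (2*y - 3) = 2*y^5 - 9*y^4 + 25*y^3 - 32*y^2 + 14*y - 3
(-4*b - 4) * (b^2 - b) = -4*b^3 + 4*b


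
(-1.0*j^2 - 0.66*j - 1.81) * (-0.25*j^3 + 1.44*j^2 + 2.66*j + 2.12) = 0.25*j^5 - 1.275*j^4 - 3.1579*j^3 - 6.482*j^2 - 6.2138*j - 3.8372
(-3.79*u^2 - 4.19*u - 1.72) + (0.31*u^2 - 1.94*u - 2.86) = -3.48*u^2 - 6.13*u - 4.58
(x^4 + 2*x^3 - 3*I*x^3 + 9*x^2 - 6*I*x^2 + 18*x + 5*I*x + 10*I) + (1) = x^4 + 2*x^3 - 3*I*x^3 + 9*x^2 - 6*I*x^2 + 18*x + 5*I*x + 1 + 10*I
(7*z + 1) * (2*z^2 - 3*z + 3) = 14*z^3 - 19*z^2 + 18*z + 3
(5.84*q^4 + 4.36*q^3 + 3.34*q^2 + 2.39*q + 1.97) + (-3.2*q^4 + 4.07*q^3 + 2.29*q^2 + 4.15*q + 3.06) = 2.64*q^4 + 8.43*q^3 + 5.63*q^2 + 6.54*q + 5.03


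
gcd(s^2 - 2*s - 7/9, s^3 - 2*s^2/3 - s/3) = s + 1/3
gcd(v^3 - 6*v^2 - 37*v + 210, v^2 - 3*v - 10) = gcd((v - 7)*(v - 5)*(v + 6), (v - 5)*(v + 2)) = v - 5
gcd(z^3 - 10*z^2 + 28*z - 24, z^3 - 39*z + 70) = z - 2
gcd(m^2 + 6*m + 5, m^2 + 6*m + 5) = m^2 + 6*m + 5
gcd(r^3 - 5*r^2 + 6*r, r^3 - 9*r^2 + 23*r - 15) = r - 3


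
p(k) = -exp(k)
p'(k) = -exp(k)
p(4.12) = -61.56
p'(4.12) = -61.56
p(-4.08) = -0.02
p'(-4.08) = -0.02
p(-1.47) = -0.23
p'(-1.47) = -0.23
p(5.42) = -225.88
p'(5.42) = -225.88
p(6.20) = -492.75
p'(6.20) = -492.75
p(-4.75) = -0.01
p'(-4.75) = -0.01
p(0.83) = -2.29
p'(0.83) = -2.29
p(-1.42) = -0.24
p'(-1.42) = -0.24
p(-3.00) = -0.05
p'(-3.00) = -0.05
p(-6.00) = 0.00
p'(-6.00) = 0.00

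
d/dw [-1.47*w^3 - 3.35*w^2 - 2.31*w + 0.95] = -4.41*w^2 - 6.7*w - 2.31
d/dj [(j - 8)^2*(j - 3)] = (j - 8)*(3*j - 14)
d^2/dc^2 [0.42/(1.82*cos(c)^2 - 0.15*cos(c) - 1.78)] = (5.564832*(1 - cos(c)^2)^2 - 0.34398*cos(c)^3 + 8.234394*cos(c)^2 + 0.57582*cos(c) - 8.304996)/(-1.82*cos(c)^2 + 0.15*cos(c) + 1.78)^3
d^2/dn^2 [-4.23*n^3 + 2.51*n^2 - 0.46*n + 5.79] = 5.02 - 25.38*n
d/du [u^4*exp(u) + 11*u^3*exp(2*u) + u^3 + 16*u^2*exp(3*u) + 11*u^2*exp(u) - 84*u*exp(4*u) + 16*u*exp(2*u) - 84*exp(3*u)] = u^4*exp(u) + 22*u^3*exp(2*u) + 4*u^3*exp(u) + 48*u^2*exp(3*u) + 33*u^2*exp(2*u) + 11*u^2*exp(u) + 3*u^2 - 336*u*exp(4*u) + 32*u*exp(3*u) + 32*u*exp(2*u) + 22*u*exp(u) - 84*exp(4*u) - 252*exp(3*u) + 16*exp(2*u)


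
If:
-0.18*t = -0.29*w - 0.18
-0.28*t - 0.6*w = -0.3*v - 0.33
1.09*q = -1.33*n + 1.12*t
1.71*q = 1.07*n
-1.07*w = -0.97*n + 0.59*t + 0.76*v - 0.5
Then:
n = 0.69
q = 0.43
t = 1.24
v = 0.36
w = 0.15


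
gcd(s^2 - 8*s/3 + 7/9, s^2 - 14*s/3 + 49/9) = s - 7/3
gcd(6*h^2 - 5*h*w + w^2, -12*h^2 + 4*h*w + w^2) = -2*h + w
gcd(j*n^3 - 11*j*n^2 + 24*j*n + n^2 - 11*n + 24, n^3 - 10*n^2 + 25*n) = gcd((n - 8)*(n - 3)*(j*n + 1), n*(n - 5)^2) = 1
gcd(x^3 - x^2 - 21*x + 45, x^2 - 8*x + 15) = x - 3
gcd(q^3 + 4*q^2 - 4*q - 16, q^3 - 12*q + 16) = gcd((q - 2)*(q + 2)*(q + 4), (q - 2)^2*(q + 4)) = q^2 + 2*q - 8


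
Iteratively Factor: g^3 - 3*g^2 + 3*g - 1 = (g - 1)*(g^2 - 2*g + 1) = (g - 1)^2*(g - 1)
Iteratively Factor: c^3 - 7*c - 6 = (c - 3)*(c^2 + 3*c + 2) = (c - 3)*(c + 2)*(c + 1)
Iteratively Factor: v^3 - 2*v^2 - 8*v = (v + 2)*(v^2 - 4*v) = (v - 4)*(v + 2)*(v)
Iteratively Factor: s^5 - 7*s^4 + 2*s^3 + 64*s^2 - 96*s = (s)*(s^4 - 7*s^3 + 2*s^2 + 64*s - 96) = s*(s - 2)*(s^3 - 5*s^2 - 8*s + 48) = s*(s - 4)*(s - 2)*(s^2 - s - 12) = s*(s - 4)*(s - 2)*(s + 3)*(s - 4)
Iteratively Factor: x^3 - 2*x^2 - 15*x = (x - 5)*(x^2 + 3*x) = x*(x - 5)*(x + 3)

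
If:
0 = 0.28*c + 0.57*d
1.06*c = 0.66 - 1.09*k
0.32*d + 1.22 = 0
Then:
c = 7.76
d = -3.81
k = -6.94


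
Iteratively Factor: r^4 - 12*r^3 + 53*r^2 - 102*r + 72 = (r - 4)*(r^3 - 8*r^2 + 21*r - 18) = (r - 4)*(r - 2)*(r^2 - 6*r + 9) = (r - 4)*(r - 3)*(r - 2)*(r - 3)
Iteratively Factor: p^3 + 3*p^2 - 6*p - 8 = (p - 2)*(p^2 + 5*p + 4) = (p - 2)*(p + 4)*(p + 1)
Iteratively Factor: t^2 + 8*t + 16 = (t + 4)*(t + 4)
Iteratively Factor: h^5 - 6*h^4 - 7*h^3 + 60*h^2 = (h - 4)*(h^4 - 2*h^3 - 15*h^2) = h*(h - 4)*(h^3 - 2*h^2 - 15*h) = h*(h - 4)*(h + 3)*(h^2 - 5*h) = h*(h - 5)*(h - 4)*(h + 3)*(h)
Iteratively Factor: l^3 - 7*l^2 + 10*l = (l)*(l^2 - 7*l + 10) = l*(l - 2)*(l - 5)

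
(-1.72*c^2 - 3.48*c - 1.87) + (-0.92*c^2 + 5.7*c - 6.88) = -2.64*c^2 + 2.22*c - 8.75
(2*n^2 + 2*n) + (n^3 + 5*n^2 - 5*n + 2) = n^3 + 7*n^2 - 3*n + 2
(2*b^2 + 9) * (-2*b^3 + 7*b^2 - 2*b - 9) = -4*b^5 + 14*b^4 - 22*b^3 + 45*b^2 - 18*b - 81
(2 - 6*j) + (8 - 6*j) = 10 - 12*j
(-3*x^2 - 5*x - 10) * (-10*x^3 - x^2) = 30*x^5 + 53*x^4 + 105*x^3 + 10*x^2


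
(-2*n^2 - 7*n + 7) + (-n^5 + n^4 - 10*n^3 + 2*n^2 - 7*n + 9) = -n^5 + n^4 - 10*n^3 - 14*n + 16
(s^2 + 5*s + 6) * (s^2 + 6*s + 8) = s^4 + 11*s^3 + 44*s^2 + 76*s + 48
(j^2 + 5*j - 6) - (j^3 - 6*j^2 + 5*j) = -j^3 + 7*j^2 - 6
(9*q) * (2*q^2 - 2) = 18*q^3 - 18*q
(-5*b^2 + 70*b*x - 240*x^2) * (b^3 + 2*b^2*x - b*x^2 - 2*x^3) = -5*b^5 + 60*b^4*x - 95*b^3*x^2 - 540*b^2*x^3 + 100*b*x^4 + 480*x^5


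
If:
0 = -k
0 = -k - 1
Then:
No Solution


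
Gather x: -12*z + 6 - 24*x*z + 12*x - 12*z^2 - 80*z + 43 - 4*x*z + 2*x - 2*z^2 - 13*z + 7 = x*(14 - 28*z) - 14*z^2 - 105*z + 56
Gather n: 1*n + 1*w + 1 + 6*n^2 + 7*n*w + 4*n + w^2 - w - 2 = 6*n^2 + n*(7*w + 5) + w^2 - 1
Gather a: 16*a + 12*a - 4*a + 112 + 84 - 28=24*a + 168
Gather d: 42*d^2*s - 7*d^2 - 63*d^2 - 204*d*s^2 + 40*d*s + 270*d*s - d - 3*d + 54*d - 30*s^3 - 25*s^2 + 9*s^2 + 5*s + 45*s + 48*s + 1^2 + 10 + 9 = d^2*(42*s - 70) + d*(-204*s^2 + 310*s + 50) - 30*s^3 - 16*s^2 + 98*s + 20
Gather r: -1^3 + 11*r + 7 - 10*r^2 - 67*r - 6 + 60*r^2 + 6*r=50*r^2 - 50*r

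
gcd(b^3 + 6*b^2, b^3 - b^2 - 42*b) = b^2 + 6*b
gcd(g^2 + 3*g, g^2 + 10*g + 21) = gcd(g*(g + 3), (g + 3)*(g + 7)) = g + 3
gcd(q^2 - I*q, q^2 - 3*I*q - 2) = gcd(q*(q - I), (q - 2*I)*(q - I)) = q - I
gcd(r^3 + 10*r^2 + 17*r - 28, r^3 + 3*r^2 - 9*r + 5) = r - 1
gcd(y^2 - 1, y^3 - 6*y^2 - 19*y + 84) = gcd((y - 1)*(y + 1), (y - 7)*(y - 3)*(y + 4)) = 1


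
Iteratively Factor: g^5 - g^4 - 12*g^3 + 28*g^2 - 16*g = (g - 2)*(g^4 + g^3 - 10*g^2 + 8*g) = (g - 2)*(g + 4)*(g^3 - 3*g^2 + 2*g) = (g - 2)*(g - 1)*(g + 4)*(g^2 - 2*g) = (g - 2)^2*(g - 1)*(g + 4)*(g)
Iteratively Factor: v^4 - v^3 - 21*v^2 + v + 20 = (v + 4)*(v^3 - 5*v^2 - v + 5) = (v - 5)*(v + 4)*(v^2 - 1) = (v - 5)*(v + 1)*(v + 4)*(v - 1)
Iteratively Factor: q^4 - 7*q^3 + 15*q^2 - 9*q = (q - 3)*(q^3 - 4*q^2 + 3*q) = (q - 3)^2*(q^2 - q) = q*(q - 3)^2*(q - 1)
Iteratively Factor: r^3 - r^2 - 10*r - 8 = (r - 4)*(r^2 + 3*r + 2) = (r - 4)*(r + 2)*(r + 1)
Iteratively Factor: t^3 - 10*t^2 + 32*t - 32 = (t - 2)*(t^2 - 8*t + 16) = (t - 4)*(t - 2)*(t - 4)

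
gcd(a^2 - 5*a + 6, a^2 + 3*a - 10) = a - 2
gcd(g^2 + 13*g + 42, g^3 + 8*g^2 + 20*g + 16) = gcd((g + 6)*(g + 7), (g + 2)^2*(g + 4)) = 1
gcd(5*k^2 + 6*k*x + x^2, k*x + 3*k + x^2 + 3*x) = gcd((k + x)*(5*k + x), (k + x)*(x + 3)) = k + x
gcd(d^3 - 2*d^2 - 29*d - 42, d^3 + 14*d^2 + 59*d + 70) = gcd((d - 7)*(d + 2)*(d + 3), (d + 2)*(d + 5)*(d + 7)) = d + 2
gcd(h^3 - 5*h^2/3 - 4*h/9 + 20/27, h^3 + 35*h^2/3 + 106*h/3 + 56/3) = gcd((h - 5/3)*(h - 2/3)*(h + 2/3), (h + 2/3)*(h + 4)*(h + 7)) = h + 2/3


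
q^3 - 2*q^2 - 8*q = q*(q - 4)*(q + 2)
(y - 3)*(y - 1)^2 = y^3 - 5*y^2 + 7*y - 3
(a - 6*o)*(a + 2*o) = a^2 - 4*a*o - 12*o^2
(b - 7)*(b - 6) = b^2 - 13*b + 42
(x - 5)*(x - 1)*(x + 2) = x^3 - 4*x^2 - 7*x + 10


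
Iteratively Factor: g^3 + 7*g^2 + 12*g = (g + 3)*(g^2 + 4*g) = g*(g + 3)*(g + 4)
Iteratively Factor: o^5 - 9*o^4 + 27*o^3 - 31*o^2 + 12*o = (o - 1)*(o^4 - 8*o^3 + 19*o^2 - 12*o) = (o - 4)*(o - 1)*(o^3 - 4*o^2 + 3*o) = (o - 4)*(o - 3)*(o - 1)*(o^2 - o) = o*(o - 4)*(o - 3)*(o - 1)*(o - 1)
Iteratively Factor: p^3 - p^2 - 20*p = (p - 5)*(p^2 + 4*p) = p*(p - 5)*(p + 4)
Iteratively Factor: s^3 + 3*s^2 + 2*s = (s)*(s^2 + 3*s + 2) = s*(s + 1)*(s + 2)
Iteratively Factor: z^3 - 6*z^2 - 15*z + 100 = (z - 5)*(z^2 - z - 20) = (z - 5)^2*(z + 4)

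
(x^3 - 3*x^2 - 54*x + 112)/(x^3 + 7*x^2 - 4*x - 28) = (x - 8)/(x + 2)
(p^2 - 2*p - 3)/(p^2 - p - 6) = (p + 1)/(p + 2)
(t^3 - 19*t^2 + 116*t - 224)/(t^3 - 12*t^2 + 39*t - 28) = (t - 8)/(t - 1)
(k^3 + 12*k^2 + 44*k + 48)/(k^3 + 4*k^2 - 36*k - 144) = (k + 2)/(k - 6)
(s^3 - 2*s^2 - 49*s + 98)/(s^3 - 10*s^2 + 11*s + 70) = (s^2 + 5*s - 14)/(s^2 - 3*s - 10)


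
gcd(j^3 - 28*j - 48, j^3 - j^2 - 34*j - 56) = j^2 + 6*j + 8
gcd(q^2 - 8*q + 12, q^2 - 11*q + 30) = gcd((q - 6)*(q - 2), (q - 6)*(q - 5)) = q - 6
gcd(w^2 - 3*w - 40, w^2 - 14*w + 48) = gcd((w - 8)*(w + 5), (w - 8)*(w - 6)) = w - 8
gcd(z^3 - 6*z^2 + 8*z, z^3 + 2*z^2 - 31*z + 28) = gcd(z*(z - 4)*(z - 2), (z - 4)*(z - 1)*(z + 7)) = z - 4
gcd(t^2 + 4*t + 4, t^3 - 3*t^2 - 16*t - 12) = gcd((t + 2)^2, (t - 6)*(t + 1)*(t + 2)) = t + 2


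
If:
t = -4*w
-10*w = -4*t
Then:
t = 0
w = 0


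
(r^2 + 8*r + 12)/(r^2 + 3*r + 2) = (r + 6)/(r + 1)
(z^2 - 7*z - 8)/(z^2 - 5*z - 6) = (z - 8)/(z - 6)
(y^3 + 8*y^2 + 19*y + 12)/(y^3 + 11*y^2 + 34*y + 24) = (y + 3)/(y + 6)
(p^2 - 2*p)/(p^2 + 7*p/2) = 2*(p - 2)/(2*p + 7)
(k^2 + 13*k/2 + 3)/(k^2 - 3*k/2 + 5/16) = 8*(2*k^2 + 13*k + 6)/(16*k^2 - 24*k + 5)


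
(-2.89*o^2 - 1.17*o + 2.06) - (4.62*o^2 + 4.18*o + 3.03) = -7.51*o^2 - 5.35*o - 0.97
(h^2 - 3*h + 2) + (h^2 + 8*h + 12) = 2*h^2 + 5*h + 14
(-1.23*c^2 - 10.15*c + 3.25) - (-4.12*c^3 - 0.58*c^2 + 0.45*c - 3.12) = 4.12*c^3 - 0.65*c^2 - 10.6*c + 6.37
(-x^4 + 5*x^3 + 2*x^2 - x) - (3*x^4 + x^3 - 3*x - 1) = -4*x^4 + 4*x^3 + 2*x^2 + 2*x + 1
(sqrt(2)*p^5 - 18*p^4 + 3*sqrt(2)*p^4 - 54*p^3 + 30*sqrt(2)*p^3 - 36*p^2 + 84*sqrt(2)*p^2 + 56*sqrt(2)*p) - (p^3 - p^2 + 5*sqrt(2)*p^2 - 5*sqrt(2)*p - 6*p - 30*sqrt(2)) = sqrt(2)*p^5 - 18*p^4 + 3*sqrt(2)*p^4 - 55*p^3 + 30*sqrt(2)*p^3 - 35*p^2 + 79*sqrt(2)*p^2 + 6*p + 61*sqrt(2)*p + 30*sqrt(2)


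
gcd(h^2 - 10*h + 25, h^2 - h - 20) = h - 5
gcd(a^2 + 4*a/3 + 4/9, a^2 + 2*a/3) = a + 2/3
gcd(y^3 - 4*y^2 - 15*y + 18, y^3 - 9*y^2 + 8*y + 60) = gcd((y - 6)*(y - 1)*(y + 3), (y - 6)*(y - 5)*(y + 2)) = y - 6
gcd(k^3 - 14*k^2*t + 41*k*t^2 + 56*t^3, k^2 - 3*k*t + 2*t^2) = 1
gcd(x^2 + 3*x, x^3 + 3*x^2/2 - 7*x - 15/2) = x + 3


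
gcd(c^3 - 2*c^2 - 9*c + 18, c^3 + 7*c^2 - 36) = c^2 + c - 6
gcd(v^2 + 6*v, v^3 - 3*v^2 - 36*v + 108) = v + 6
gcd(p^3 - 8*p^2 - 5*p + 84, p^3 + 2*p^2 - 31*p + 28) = p - 4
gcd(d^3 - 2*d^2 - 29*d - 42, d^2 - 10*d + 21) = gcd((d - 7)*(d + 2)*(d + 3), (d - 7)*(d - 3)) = d - 7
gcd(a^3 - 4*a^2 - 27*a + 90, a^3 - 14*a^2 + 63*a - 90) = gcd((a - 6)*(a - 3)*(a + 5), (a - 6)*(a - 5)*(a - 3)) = a^2 - 9*a + 18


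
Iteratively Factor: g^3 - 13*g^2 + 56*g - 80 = (g - 4)*(g^2 - 9*g + 20) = (g - 5)*(g - 4)*(g - 4)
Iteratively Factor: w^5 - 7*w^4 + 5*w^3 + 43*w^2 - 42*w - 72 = (w - 4)*(w^4 - 3*w^3 - 7*w^2 + 15*w + 18) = (w - 4)*(w + 2)*(w^3 - 5*w^2 + 3*w + 9) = (w - 4)*(w + 1)*(w + 2)*(w^2 - 6*w + 9) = (w - 4)*(w - 3)*(w + 1)*(w + 2)*(w - 3)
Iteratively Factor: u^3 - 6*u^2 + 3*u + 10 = (u - 5)*(u^2 - u - 2) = (u - 5)*(u - 2)*(u + 1)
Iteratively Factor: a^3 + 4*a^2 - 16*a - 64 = (a - 4)*(a^2 + 8*a + 16) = (a - 4)*(a + 4)*(a + 4)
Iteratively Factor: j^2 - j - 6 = (j - 3)*(j + 2)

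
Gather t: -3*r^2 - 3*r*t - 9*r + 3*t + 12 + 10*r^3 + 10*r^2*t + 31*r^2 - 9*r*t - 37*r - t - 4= 10*r^3 + 28*r^2 - 46*r + t*(10*r^2 - 12*r + 2) + 8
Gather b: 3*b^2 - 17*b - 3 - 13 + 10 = 3*b^2 - 17*b - 6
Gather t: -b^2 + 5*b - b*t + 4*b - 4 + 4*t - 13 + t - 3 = -b^2 + 9*b + t*(5 - b) - 20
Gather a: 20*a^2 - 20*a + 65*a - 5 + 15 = 20*a^2 + 45*a + 10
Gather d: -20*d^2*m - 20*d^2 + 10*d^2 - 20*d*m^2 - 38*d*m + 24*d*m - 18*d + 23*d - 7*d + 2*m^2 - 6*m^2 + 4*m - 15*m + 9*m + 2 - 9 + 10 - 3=d^2*(-20*m - 10) + d*(-20*m^2 - 14*m - 2) - 4*m^2 - 2*m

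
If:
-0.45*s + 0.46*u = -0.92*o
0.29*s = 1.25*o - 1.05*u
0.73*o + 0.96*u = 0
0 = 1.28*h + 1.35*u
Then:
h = 0.00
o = 0.00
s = 0.00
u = 0.00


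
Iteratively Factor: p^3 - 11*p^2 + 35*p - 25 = (p - 1)*(p^2 - 10*p + 25) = (p - 5)*(p - 1)*(p - 5)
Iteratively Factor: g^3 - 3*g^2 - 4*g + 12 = (g + 2)*(g^2 - 5*g + 6) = (g - 3)*(g + 2)*(g - 2)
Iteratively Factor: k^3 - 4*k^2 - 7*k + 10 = (k - 5)*(k^2 + k - 2) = (k - 5)*(k - 1)*(k + 2)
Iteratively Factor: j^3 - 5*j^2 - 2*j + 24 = (j + 2)*(j^2 - 7*j + 12) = (j - 3)*(j + 2)*(j - 4)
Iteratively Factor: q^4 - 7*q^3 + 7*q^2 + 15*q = (q + 1)*(q^3 - 8*q^2 + 15*q) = (q - 5)*(q + 1)*(q^2 - 3*q) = (q - 5)*(q - 3)*(q + 1)*(q)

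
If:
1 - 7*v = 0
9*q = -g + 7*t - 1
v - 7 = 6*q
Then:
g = 7*t + 65/7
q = -8/7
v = 1/7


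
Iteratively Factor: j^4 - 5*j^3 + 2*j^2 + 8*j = (j - 2)*(j^3 - 3*j^2 - 4*j) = (j - 2)*(j + 1)*(j^2 - 4*j) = j*(j - 2)*(j + 1)*(j - 4)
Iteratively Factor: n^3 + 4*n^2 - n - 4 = (n + 4)*(n^2 - 1) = (n + 1)*(n + 4)*(n - 1)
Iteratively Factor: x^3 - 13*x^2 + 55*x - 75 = (x - 5)*(x^2 - 8*x + 15) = (x - 5)*(x - 3)*(x - 5)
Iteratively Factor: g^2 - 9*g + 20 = (g - 4)*(g - 5)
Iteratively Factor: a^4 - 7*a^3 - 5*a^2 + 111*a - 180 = (a - 5)*(a^3 - 2*a^2 - 15*a + 36) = (a - 5)*(a - 3)*(a^2 + a - 12) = (a - 5)*(a - 3)*(a + 4)*(a - 3)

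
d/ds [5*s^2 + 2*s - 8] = 10*s + 2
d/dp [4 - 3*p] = -3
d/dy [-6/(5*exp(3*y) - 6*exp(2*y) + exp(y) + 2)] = (90*exp(2*y) - 72*exp(y) + 6)*exp(y)/(5*exp(3*y) - 6*exp(2*y) + exp(y) + 2)^2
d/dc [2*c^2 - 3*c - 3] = 4*c - 3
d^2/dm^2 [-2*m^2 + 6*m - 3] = -4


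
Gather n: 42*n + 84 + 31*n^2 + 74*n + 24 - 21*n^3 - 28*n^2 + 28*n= -21*n^3 + 3*n^2 + 144*n + 108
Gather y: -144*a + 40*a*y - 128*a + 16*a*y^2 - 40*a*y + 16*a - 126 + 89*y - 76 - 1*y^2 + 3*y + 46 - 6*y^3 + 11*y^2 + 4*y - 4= -256*a - 6*y^3 + y^2*(16*a + 10) + 96*y - 160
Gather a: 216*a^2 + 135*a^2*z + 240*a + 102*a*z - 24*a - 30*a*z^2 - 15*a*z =a^2*(135*z + 216) + a*(-30*z^2 + 87*z + 216)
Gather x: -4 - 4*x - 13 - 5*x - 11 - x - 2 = -10*x - 30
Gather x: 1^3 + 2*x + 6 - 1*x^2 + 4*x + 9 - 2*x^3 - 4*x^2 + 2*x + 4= -2*x^3 - 5*x^2 + 8*x + 20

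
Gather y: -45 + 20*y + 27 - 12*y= 8*y - 18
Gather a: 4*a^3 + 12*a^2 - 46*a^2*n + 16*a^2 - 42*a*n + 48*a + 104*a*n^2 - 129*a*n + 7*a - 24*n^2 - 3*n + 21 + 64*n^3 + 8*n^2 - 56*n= 4*a^3 + a^2*(28 - 46*n) + a*(104*n^2 - 171*n + 55) + 64*n^3 - 16*n^2 - 59*n + 21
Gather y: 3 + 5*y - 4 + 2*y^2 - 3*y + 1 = 2*y^2 + 2*y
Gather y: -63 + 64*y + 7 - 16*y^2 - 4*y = -16*y^2 + 60*y - 56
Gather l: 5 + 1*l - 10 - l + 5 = 0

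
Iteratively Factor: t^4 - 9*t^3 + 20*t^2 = (t - 5)*(t^3 - 4*t^2) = (t - 5)*(t - 4)*(t^2) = t*(t - 5)*(t - 4)*(t)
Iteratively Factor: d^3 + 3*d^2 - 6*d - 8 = (d + 1)*(d^2 + 2*d - 8) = (d + 1)*(d + 4)*(d - 2)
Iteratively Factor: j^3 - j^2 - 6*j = (j)*(j^2 - j - 6) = j*(j - 3)*(j + 2)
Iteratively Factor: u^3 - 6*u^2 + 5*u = (u)*(u^2 - 6*u + 5) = u*(u - 5)*(u - 1)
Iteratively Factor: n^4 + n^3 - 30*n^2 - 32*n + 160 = (n + 4)*(n^3 - 3*n^2 - 18*n + 40) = (n - 2)*(n + 4)*(n^2 - n - 20) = (n - 2)*(n + 4)^2*(n - 5)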